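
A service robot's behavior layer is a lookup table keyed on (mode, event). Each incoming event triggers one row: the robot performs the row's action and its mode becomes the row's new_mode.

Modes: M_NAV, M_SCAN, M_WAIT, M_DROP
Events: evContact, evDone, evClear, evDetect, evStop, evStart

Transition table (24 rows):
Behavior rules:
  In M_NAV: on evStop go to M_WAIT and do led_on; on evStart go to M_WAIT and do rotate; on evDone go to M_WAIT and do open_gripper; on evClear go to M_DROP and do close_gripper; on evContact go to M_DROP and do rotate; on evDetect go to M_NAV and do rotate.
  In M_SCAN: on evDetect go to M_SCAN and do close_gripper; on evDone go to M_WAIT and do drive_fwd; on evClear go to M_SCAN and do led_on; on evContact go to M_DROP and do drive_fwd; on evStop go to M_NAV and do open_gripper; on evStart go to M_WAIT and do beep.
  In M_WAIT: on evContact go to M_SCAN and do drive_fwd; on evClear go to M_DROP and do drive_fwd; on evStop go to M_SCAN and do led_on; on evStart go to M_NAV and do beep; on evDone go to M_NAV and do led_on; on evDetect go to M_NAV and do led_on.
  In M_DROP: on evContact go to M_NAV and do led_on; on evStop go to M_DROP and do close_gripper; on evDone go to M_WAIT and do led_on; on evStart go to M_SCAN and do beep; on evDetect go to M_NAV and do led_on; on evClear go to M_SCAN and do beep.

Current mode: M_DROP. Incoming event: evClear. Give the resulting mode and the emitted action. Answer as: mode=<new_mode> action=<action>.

current mode = M_DROP; filter table to that mode:
  (M_DROP, evContact) → (M_NAV, led_on)
  (M_DROP, evStop) → (M_DROP, close_gripper)
  (M_DROP, evDone) → (M_WAIT, led_on)
  (M_DROP, evStart) → (M_SCAN, beep)
  (M_DROP, evDetect) → (M_NAV, led_on)
  (M_DROP, evClear) → (M_SCAN, beep)  ← event matches
event = evClear selects (M_SCAN, beep)

mode=M_SCAN action=beep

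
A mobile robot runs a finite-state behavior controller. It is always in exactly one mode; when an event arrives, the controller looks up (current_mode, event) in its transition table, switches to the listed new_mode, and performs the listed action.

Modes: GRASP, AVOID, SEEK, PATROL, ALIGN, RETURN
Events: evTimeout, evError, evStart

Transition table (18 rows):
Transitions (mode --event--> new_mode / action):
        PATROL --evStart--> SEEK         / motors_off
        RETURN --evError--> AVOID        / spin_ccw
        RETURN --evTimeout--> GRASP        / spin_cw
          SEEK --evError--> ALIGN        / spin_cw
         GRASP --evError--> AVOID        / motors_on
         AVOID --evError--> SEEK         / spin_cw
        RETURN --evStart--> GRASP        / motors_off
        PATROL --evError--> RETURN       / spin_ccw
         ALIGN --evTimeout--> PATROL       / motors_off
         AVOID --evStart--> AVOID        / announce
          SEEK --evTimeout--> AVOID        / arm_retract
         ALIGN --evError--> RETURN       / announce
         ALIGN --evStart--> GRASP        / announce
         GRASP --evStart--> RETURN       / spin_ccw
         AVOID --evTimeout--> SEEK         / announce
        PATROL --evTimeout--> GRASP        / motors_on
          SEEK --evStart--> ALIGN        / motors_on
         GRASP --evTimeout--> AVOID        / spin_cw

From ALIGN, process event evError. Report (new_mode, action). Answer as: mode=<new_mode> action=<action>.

current mode = ALIGN; filter table to that mode:
  (ALIGN, evTimeout) → (PATROL, motors_off)
  (ALIGN, evError) → (RETURN, announce)  ← event matches
  (ALIGN, evStart) → (GRASP, announce)
event = evError selects (RETURN, announce)

mode=RETURN action=announce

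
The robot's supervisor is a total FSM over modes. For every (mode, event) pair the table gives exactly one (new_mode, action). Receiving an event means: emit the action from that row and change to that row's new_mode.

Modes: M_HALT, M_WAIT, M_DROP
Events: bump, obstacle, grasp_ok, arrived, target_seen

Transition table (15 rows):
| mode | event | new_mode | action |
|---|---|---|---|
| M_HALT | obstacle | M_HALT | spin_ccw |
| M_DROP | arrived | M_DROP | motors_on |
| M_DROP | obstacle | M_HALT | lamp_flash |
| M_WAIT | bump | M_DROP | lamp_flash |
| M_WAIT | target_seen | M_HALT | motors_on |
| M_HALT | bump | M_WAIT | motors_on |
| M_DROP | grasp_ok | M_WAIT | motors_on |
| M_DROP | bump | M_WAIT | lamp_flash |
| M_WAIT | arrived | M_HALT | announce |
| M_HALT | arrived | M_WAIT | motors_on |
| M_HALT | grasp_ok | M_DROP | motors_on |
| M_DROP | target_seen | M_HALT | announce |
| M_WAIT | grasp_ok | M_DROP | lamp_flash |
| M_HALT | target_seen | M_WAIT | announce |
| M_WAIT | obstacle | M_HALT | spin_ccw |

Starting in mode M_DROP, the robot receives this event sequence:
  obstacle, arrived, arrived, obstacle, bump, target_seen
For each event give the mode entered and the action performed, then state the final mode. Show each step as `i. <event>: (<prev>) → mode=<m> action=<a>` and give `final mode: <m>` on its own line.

final mode: M_HALT

1. obstacle: (M_DROP) → mode=M_HALT action=lamp_flash
2. arrived: (M_HALT) → mode=M_WAIT action=motors_on
3. arrived: (M_WAIT) → mode=M_HALT action=announce
4. obstacle: (M_HALT) → mode=M_HALT action=spin_ccw
5. bump: (M_HALT) → mode=M_WAIT action=motors_on
6. target_seen: (M_WAIT) → mode=M_HALT action=motors_on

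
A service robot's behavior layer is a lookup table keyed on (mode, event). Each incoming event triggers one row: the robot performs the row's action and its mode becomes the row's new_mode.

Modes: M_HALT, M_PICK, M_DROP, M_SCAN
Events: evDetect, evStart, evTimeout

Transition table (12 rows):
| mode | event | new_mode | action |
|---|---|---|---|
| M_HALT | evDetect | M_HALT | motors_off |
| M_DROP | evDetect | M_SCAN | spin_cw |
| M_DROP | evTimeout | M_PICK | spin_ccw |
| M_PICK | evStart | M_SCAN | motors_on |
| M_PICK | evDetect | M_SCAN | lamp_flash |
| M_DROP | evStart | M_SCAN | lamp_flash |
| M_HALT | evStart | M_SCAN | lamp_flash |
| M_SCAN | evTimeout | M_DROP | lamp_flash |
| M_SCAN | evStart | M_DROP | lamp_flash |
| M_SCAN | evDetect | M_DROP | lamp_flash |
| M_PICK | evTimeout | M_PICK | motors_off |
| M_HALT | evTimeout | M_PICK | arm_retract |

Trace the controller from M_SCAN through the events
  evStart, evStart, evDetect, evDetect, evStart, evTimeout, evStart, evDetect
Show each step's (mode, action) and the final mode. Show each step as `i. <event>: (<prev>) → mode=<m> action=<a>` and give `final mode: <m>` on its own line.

1. evStart: (M_SCAN) → mode=M_DROP action=lamp_flash
2. evStart: (M_DROP) → mode=M_SCAN action=lamp_flash
3. evDetect: (M_SCAN) → mode=M_DROP action=lamp_flash
4. evDetect: (M_DROP) → mode=M_SCAN action=spin_cw
5. evStart: (M_SCAN) → mode=M_DROP action=lamp_flash
6. evTimeout: (M_DROP) → mode=M_PICK action=spin_ccw
7. evStart: (M_PICK) → mode=M_SCAN action=motors_on
8. evDetect: (M_SCAN) → mode=M_DROP action=lamp_flash

final mode: M_DROP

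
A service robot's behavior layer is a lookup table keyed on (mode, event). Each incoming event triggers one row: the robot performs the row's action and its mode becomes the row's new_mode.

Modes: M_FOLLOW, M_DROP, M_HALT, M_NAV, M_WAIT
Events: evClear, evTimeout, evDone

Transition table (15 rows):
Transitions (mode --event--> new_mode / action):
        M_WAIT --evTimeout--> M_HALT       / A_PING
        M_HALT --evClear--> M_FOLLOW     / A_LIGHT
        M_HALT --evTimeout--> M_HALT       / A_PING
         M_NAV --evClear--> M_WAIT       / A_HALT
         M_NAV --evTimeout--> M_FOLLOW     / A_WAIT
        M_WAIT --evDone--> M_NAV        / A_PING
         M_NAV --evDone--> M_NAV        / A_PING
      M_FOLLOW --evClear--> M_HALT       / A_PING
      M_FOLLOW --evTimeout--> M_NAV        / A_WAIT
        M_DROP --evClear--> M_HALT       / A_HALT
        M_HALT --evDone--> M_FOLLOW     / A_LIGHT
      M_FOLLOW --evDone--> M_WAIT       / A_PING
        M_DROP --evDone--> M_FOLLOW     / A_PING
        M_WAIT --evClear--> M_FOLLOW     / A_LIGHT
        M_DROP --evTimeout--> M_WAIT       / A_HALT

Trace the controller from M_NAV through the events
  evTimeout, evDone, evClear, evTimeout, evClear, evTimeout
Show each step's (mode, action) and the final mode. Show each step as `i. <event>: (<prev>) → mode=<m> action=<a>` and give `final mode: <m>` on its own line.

1. evTimeout: (M_NAV) → mode=M_FOLLOW action=A_WAIT
2. evDone: (M_FOLLOW) → mode=M_WAIT action=A_PING
3. evClear: (M_WAIT) → mode=M_FOLLOW action=A_LIGHT
4. evTimeout: (M_FOLLOW) → mode=M_NAV action=A_WAIT
5. evClear: (M_NAV) → mode=M_WAIT action=A_HALT
6. evTimeout: (M_WAIT) → mode=M_HALT action=A_PING

final mode: M_HALT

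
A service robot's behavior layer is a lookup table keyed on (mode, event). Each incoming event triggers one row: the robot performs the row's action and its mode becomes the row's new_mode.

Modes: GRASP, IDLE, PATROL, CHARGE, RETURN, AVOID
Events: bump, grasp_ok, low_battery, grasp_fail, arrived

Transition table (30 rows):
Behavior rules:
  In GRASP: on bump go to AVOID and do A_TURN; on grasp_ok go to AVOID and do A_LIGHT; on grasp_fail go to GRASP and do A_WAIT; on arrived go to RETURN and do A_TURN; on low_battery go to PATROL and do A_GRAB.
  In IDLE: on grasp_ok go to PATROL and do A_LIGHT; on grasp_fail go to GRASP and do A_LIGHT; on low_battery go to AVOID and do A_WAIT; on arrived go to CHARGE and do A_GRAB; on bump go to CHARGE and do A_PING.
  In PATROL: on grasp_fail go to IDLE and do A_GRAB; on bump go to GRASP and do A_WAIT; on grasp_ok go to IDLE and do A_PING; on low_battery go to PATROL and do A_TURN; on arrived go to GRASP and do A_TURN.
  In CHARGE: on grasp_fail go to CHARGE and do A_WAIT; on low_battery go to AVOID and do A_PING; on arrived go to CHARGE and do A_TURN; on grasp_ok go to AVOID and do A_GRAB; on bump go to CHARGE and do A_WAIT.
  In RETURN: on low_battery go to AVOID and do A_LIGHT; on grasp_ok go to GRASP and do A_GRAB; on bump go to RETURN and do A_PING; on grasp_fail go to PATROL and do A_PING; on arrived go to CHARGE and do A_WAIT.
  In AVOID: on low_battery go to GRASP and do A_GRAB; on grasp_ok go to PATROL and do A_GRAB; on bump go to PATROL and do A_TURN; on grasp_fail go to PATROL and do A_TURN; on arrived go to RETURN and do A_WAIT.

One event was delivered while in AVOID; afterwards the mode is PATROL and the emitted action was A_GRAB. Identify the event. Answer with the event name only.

grasp_ok

try bump: (AVOID, bump) → (PATROL, A_TURN)
try grasp_ok: (AVOID, grasp_ok) → (PATROL, A_GRAB)  ← matches
try low_battery: (AVOID, low_battery) → (GRASP, A_GRAB)
try grasp_fail: (AVOID, grasp_fail) → (PATROL, A_TURN)
try arrived: (AVOID, arrived) → (RETURN, A_WAIT)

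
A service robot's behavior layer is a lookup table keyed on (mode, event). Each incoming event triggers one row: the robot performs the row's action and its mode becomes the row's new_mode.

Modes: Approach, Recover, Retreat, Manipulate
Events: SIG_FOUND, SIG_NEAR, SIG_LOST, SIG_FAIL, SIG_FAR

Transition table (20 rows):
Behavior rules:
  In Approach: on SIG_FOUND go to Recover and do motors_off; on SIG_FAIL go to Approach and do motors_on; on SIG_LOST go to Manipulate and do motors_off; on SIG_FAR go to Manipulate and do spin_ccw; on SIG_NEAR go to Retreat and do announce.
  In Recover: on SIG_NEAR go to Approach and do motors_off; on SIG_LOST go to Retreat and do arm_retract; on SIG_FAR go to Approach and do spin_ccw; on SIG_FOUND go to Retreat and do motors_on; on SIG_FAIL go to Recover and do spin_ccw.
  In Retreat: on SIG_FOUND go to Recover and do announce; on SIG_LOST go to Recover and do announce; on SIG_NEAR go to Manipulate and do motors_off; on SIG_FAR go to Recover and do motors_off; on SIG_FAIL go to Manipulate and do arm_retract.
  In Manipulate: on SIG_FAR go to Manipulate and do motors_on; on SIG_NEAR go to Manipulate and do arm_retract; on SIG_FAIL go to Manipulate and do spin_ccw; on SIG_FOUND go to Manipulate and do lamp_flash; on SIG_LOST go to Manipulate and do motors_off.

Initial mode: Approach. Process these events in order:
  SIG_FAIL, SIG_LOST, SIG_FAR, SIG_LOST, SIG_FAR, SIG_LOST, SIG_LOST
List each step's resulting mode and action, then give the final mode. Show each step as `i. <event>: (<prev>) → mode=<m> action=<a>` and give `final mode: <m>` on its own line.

1. SIG_FAIL: (Approach) → mode=Approach action=motors_on
2. SIG_LOST: (Approach) → mode=Manipulate action=motors_off
3. SIG_FAR: (Manipulate) → mode=Manipulate action=motors_on
4. SIG_LOST: (Manipulate) → mode=Manipulate action=motors_off
5. SIG_FAR: (Manipulate) → mode=Manipulate action=motors_on
6. SIG_LOST: (Manipulate) → mode=Manipulate action=motors_off
7. SIG_LOST: (Manipulate) → mode=Manipulate action=motors_off

final mode: Manipulate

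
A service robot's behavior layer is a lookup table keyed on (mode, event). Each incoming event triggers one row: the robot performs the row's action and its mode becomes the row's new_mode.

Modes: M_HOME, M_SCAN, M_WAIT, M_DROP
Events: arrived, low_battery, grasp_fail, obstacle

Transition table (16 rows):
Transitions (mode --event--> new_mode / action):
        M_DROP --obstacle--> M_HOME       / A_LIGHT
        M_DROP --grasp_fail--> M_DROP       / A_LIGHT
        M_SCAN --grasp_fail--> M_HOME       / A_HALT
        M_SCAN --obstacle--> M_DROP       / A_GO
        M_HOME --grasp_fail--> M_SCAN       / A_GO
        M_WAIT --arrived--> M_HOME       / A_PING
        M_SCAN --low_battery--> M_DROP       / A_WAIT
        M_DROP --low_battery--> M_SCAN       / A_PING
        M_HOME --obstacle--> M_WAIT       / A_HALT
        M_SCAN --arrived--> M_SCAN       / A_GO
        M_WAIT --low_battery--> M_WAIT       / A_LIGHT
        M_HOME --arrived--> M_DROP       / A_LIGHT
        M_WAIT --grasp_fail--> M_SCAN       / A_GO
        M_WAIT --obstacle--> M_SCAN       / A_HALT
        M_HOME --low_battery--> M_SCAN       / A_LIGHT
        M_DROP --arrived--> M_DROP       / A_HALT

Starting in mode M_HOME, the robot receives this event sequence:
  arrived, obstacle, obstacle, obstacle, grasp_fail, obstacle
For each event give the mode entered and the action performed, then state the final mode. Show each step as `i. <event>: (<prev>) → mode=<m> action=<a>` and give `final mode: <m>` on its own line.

final mode: M_WAIT

1. arrived: (M_HOME) → mode=M_DROP action=A_LIGHT
2. obstacle: (M_DROP) → mode=M_HOME action=A_LIGHT
3. obstacle: (M_HOME) → mode=M_WAIT action=A_HALT
4. obstacle: (M_WAIT) → mode=M_SCAN action=A_HALT
5. grasp_fail: (M_SCAN) → mode=M_HOME action=A_HALT
6. obstacle: (M_HOME) → mode=M_WAIT action=A_HALT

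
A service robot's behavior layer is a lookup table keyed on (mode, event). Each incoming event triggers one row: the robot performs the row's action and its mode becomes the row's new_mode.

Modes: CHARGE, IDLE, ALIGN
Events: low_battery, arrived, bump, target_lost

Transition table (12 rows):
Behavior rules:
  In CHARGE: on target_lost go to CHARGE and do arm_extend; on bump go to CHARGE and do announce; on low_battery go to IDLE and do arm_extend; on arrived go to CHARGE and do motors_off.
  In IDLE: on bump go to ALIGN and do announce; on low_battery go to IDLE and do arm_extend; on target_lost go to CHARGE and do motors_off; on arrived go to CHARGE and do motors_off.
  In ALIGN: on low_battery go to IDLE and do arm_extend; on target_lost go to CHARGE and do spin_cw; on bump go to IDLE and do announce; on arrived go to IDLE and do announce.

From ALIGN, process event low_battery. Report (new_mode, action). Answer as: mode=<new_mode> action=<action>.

current mode = ALIGN; filter table to that mode:
  (ALIGN, low_battery) → (IDLE, arm_extend)  ← event matches
  (ALIGN, target_lost) → (CHARGE, spin_cw)
  (ALIGN, bump) → (IDLE, announce)
  (ALIGN, arrived) → (IDLE, announce)
event = low_battery selects (IDLE, arm_extend)

mode=IDLE action=arm_extend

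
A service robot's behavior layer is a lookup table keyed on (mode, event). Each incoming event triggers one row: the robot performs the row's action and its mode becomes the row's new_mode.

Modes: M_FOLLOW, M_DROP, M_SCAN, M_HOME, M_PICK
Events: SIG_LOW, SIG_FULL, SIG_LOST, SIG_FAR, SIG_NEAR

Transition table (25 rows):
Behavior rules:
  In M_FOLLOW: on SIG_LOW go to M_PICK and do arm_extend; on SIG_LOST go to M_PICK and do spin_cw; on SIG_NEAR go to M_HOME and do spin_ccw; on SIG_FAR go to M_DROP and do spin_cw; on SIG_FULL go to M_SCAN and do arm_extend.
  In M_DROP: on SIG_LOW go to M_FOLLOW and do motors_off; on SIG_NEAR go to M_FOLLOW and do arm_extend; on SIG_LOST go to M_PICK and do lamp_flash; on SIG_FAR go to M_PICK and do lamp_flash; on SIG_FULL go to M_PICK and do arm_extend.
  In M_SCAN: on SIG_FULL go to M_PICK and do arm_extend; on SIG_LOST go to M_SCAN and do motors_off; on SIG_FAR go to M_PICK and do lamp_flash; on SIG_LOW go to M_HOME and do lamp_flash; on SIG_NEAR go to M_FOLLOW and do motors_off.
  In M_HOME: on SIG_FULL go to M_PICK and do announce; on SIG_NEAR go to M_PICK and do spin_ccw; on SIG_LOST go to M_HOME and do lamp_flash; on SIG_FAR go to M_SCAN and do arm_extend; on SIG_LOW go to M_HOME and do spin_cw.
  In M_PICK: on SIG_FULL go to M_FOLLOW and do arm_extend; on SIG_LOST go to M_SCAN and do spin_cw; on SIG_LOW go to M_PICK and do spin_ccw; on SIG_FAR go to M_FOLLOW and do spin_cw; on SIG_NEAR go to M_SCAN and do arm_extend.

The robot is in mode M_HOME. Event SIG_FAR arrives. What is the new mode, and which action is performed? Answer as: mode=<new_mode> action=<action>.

mode=M_SCAN action=arm_extend

current mode = M_HOME; filter table to that mode:
  (M_HOME, SIG_FULL) → (M_PICK, announce)
  (M_HOME, SIG_NEAR) → (M_PICK, spin_ccw)
  (M_HOME, SIG_LOST) → (M_HOME, lamp_flash)
  (M_HOME, SIG_FAR) → (M_SCAN, arm_extend)  ← event matches
  (M_HOME, SIG_LOW) → (M_HOME, spin_cw)
event = SIG_FAR selects (M_SCAN, arm_extend)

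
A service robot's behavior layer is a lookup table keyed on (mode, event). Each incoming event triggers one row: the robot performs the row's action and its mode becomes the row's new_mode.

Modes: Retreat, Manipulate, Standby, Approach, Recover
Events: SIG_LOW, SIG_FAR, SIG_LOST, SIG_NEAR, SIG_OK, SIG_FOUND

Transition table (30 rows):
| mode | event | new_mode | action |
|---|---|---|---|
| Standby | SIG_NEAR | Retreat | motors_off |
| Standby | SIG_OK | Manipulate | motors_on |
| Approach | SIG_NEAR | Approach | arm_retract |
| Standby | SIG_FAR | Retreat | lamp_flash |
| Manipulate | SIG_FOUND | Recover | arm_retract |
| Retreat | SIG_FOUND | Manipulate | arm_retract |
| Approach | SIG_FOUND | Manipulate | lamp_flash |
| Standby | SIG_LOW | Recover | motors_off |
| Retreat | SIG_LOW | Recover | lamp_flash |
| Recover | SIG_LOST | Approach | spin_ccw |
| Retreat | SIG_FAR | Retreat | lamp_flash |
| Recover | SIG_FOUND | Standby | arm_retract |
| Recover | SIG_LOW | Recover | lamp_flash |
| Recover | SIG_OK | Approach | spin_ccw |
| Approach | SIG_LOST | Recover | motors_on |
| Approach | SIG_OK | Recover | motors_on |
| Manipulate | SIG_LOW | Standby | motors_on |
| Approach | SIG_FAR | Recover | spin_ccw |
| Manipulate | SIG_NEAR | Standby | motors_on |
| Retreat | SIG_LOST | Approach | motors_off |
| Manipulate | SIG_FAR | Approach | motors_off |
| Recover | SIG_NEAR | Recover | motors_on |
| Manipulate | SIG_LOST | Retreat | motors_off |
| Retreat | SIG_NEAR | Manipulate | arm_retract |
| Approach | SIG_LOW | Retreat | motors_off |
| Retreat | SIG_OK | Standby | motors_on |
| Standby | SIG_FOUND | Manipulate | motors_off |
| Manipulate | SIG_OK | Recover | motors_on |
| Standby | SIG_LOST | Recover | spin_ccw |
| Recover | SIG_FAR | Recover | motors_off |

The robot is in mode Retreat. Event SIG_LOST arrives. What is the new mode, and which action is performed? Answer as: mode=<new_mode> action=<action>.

mode=Approach action=motors_off

current mode = Retreat; filter table to that mode:
  (Retreat, SIG_FOUND) → (Manipulate, arm_retract)
  (Retreat, SIG_LOW) → (Recover, lamp_flash)
  (Retreat, SIG_FAR) → (Retreat, lamp_flash)
  (Retreat, SIG_LOST) → (Approach, motors_off)  ← event matches
  (Retreat, SIG_NEAR) → (Manipulate, arm_retract)
  (Retreat, SIG_OK) → (Standby, motors_on)
event = SIG_LOST selects (Approach, motors_off)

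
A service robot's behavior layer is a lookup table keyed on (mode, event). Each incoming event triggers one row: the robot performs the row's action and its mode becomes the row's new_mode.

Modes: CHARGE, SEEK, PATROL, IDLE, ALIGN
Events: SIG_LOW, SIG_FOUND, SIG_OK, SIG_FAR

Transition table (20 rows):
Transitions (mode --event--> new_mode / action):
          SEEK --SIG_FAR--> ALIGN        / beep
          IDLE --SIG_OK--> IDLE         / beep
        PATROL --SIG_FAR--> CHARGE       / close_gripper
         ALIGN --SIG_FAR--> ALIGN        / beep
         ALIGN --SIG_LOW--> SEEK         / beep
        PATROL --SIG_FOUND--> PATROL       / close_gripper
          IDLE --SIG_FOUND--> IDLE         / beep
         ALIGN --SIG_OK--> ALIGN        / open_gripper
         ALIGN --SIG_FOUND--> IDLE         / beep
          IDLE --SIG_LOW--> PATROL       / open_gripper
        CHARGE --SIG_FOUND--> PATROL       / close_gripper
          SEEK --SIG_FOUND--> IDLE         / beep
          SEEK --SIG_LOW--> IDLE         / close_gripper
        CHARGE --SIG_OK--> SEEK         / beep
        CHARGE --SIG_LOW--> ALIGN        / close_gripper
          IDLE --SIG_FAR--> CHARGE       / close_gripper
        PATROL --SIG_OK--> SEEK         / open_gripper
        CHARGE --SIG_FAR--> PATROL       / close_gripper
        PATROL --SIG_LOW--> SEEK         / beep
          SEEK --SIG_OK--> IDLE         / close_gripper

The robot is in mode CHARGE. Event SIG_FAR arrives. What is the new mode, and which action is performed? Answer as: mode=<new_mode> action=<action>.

mode=PATROL action=close_gripper

current mode = CHARGE; filter table to that mode:
  (CHARGE, SIG_FOUND) → (PATROL, close_gripper)
  (CHARGE, SIG_OK) → (SEEK, beep)
  (CHARGE, SIG_LOW) → (ALIGN, close_gripper)
  (CHARGE, SIG_FAR) → (PATROL, close_gripper)  ← event matches
event = SIG_FAR selects (PATROL, close_gripper)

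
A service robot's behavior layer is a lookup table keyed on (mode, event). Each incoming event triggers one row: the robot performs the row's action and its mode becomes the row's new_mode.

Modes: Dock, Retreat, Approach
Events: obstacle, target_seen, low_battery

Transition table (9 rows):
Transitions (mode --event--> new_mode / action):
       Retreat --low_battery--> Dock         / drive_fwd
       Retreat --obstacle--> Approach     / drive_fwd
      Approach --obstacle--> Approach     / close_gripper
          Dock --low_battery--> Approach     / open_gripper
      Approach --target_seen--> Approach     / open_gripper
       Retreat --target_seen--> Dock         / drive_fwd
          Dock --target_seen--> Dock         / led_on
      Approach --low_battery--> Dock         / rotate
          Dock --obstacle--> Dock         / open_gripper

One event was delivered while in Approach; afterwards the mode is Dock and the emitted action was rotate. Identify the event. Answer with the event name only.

try obstacle: (Approach, obstacle) → (Approach, close_gripper)
try target_seen: (Approach, target_seen) → (Approach, open_gripper)
try low_battery: (Approach, low_battery) → (Dock, rotate)  ← matches

low_battery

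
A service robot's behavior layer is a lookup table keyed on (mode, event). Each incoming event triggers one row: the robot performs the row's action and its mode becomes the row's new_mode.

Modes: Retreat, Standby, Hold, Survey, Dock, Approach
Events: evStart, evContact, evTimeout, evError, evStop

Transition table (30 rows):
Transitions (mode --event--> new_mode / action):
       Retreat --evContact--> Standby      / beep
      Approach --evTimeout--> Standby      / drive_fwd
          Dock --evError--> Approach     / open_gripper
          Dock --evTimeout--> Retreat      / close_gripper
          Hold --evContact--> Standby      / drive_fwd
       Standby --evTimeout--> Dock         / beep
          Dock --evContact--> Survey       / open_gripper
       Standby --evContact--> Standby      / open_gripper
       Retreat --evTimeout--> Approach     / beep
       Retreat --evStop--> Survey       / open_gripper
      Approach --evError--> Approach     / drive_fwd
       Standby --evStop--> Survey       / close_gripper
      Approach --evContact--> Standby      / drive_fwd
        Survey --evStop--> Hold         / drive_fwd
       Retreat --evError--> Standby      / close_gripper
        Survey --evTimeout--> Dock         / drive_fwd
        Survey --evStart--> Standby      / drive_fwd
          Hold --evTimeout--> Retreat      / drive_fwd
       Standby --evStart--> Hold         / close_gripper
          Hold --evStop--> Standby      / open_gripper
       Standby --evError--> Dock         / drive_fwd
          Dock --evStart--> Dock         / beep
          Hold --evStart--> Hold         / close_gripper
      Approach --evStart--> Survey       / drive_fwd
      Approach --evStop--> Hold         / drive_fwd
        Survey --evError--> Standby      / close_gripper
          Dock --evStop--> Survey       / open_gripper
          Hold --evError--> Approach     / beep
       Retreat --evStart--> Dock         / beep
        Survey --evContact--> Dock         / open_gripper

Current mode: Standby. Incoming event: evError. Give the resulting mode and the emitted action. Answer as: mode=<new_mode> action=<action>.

current mode = Standby; filter table to that mode:
  (Standby, evTimeout) → (Dock, beep)
  (Standby, evContact) → (Standby, open_gripper)
  (Standby, evStop) → (Survey, close_gripper)
  (Standby, evStart) → (Hold, close_gripper)
  (Standby, evError) → (Dock, drive_fwd)  ← event matches
event = evError selects (Dock, drive_fwd)

mode=Dock action=drive_fwd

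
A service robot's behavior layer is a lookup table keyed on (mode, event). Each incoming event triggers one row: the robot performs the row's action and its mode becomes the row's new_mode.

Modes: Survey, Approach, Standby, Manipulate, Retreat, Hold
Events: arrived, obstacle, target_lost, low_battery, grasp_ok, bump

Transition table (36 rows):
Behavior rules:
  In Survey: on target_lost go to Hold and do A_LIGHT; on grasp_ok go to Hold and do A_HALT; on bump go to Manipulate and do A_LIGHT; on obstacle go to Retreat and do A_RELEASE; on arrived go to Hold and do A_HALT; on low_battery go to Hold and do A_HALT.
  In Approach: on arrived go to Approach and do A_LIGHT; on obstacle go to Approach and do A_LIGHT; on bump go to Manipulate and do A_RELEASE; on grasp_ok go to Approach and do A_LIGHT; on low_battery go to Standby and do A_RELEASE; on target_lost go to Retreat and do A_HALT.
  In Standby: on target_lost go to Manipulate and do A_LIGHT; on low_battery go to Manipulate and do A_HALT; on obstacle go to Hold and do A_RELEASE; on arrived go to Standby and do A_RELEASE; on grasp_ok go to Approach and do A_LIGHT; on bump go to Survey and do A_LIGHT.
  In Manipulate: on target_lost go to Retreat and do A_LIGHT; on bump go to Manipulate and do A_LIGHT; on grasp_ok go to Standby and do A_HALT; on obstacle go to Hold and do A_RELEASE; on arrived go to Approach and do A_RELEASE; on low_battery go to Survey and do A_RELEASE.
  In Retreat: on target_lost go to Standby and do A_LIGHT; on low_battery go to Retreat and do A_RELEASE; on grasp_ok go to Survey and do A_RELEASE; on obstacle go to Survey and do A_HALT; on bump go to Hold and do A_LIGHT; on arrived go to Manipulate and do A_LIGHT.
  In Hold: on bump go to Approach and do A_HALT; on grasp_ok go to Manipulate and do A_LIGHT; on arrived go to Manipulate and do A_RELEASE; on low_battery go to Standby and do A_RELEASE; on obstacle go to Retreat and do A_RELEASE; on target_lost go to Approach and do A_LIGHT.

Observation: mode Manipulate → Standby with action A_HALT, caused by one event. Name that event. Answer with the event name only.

try arrived: (Manipulate, arrived) → (Approach, A_RELEASE)
try obstacle: (Manipulate, obstacle) → (Hold, A_RELEASE)
try target_lost: (Manipulate, target_lost) → (Retreat, A_LIGHT)
try low_battery: (Manipulate, low_battery) → (Survey, A_RELEASE)
try grasp_ok: (Manipulate, grasp_ok) → (Standby, A_HALT)  ← matches
try bump: (Manipulate, bump) → (Manipulate, A_LIGHT)

grasp_ok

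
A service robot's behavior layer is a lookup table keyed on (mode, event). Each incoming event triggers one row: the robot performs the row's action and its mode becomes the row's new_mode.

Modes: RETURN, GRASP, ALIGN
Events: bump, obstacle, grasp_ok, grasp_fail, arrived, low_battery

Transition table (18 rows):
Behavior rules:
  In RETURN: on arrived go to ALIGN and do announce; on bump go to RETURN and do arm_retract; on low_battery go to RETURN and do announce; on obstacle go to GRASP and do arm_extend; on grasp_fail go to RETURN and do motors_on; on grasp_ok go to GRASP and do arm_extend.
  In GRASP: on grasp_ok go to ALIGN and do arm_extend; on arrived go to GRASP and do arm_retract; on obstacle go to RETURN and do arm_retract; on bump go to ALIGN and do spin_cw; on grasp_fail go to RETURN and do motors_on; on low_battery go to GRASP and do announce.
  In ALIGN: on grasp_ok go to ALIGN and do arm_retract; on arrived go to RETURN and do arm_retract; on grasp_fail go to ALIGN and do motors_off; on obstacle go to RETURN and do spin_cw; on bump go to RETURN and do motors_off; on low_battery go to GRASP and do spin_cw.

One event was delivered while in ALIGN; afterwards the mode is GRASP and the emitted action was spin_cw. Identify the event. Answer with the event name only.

try bump: (ALIGN, bump) → (RETURN, motors_off)
try obstacle: (ALIGN, obstacle) → (RETURN, spin_cw)
try grasp_ok: (ALIGN, grasp_ok) → (ALIGN, arm_retract)
try grasp_fail: (ALIGN, grasp_fail) → (ALIGN, motors_off)
try arrived: (ALIGN, arrived) → (RETURN, arm_retract)
try low_battery: (ALIGN, low_battery) → (GRASP, spin_cw)  ← matches

low_battery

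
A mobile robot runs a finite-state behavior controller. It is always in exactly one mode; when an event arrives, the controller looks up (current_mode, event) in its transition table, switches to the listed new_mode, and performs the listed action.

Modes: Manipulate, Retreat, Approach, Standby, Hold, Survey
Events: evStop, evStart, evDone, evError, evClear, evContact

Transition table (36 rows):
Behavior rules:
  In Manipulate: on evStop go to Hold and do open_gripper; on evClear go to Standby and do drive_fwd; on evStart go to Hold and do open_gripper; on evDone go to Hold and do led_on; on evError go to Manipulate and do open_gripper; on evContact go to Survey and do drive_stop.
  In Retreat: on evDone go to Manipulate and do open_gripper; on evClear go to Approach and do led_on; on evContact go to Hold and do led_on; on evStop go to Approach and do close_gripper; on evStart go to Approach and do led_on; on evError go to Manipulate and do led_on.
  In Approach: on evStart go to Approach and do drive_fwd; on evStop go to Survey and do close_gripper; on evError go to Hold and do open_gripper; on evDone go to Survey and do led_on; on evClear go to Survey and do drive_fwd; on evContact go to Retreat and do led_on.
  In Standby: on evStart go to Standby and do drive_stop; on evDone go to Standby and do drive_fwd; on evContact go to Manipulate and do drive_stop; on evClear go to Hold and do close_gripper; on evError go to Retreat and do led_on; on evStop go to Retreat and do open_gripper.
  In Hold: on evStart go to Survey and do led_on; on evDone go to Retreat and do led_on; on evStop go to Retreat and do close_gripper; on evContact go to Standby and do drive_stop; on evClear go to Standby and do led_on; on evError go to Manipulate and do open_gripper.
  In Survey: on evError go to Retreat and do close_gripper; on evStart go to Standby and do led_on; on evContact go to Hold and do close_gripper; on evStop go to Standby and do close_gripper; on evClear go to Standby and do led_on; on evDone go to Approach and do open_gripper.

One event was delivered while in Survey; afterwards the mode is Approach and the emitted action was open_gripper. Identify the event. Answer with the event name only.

evDone

try evStop: (Survey, evStop) → (Standby, close_gripper)
try evStart: (Survey, evStart) → (Standby, led_on)
try evDone: (Survey, evDone) → (Approach, open_gripper)  ← matches
try evError: (Survey, evError) → (Retreat, close_gripper)
try evClear: (Survey, evClear) → (Standby, led_on)
try evContact: (Survey, evContact) → (Hold, close_gripper)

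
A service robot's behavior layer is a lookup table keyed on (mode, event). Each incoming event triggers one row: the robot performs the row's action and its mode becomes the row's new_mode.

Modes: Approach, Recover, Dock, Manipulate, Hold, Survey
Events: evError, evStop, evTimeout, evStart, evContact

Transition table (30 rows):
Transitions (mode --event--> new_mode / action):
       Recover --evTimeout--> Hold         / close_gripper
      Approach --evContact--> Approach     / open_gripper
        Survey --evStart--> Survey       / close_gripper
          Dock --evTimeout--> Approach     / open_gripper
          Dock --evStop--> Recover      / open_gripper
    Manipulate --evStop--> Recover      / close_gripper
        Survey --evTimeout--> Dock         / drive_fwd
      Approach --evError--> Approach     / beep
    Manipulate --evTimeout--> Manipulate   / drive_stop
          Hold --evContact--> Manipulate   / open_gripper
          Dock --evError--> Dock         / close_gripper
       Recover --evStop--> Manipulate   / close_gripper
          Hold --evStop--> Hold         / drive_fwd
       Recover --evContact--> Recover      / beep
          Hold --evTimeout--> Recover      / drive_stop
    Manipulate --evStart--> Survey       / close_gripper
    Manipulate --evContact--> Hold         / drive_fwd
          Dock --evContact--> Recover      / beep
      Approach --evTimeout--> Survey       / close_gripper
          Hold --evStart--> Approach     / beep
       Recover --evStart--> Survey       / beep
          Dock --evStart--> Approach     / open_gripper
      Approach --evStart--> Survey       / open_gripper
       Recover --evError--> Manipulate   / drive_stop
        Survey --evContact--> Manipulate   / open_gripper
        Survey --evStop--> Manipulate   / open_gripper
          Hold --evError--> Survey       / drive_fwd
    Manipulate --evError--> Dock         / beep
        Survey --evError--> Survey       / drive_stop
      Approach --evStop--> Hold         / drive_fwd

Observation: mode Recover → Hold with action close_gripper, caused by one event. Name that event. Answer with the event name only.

try evError: (Recover, evError) → (Manipulate, drive_stop)
try evStop: (Recover, evStop) → (Manipulate, close_gripper)
try evTimeout: (Recover, evTimeout) → (Hold, close_gripper)  ← matches
try evStart: (Recover, evStart) → (Survey, beep)
try evContact: (Recover, evContact) → (Recover, beep)

evTimeout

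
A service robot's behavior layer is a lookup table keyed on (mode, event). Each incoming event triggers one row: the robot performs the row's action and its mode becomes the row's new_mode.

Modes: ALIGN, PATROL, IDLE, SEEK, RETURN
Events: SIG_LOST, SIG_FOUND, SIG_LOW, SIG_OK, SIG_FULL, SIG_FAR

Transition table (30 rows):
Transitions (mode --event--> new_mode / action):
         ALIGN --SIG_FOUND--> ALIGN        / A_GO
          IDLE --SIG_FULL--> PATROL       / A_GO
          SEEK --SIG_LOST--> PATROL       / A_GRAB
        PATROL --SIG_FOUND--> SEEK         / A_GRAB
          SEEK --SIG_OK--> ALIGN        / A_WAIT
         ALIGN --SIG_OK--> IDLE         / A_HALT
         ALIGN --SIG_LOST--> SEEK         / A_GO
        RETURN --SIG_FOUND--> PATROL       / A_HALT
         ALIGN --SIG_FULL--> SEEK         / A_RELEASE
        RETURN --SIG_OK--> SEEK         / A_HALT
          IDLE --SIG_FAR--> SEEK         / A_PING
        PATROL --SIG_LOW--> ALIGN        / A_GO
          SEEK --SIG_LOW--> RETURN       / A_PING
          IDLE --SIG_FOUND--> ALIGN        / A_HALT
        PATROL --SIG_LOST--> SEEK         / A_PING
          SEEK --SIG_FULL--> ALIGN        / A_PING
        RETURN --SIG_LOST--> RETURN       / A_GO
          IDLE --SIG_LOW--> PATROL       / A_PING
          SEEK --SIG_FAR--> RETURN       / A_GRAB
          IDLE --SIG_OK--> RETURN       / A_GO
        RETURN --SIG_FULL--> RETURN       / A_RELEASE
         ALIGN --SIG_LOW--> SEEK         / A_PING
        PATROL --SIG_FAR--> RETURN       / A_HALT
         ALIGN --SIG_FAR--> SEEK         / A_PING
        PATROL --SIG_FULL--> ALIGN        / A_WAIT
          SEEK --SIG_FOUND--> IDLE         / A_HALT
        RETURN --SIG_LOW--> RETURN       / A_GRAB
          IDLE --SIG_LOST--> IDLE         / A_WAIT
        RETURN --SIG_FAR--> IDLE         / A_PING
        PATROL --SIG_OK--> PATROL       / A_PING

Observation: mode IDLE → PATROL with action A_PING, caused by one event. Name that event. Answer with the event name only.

SIG_LOW

try SIG_LOST: (IDLE, SIG_LOST) → (IDLE, A_WAIT)
try SIG_FOUND: (IDLE, SIG_FOUND) → (ALIGN, A_HALT)
try SIG_LOW: (IDLE, SIG_LOW) → (PATROL, A_PING)  ← matches
try SIG_OK: (IDLE, SIG_OK) → (RETURN, A_GO)
try SIG_FULL: (IDLE, SIG_FULL) → (PATROL, A_GO)
try SIG_FAR: (IDLE, SIG_FAR) → (SEEK, A_PING)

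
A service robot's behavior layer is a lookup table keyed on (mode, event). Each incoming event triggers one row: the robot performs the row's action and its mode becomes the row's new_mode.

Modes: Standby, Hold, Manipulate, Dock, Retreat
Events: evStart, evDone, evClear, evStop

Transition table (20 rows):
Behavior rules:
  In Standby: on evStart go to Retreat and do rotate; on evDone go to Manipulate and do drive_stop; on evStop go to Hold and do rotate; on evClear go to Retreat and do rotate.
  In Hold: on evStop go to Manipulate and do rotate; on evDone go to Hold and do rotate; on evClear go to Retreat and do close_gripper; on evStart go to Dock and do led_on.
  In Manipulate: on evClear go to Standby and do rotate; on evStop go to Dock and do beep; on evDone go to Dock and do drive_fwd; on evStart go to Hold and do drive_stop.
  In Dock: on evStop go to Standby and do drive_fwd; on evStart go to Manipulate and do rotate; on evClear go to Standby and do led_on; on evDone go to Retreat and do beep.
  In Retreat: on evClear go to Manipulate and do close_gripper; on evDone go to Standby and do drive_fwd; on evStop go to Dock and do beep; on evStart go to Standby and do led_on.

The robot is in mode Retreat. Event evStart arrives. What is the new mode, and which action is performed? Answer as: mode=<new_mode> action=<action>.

mode=Standby action=led_on

current mode = Retreat; filter table to that mode:
  (Retreat, evClear) → (Manipulate, close_gripper)
  (Retreat, evDone) → (Standby, drive_fwd)
  (Retreat, evStop) → (Dock, beep)
  (Retreat, evStart) → (Standby, led_on)  ← event matches
event = evStart selects (Standby, led_on)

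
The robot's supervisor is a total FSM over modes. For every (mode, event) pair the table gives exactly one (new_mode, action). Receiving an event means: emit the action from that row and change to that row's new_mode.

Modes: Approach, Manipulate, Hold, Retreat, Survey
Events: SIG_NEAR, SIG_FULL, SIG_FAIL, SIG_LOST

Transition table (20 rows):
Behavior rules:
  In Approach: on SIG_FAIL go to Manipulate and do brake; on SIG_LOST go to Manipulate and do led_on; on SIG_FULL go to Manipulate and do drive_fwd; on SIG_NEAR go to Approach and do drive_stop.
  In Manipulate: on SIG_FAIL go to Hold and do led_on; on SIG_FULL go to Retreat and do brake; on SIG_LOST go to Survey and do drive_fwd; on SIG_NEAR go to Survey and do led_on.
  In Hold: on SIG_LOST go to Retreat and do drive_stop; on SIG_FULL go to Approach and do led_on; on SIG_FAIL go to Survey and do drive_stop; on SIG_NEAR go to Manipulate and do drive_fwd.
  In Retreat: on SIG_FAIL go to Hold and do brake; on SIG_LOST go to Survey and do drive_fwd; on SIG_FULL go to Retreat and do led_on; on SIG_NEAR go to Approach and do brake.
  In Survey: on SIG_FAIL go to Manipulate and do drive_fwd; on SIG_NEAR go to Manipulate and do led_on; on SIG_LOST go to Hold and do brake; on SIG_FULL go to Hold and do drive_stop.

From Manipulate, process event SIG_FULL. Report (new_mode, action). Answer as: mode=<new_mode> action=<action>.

current mode = Manipulate; filter table to that mode:
  (Manipulate, SIG_FAIL) → (Hold, led_on)
  (Manipulate, SIG_FULL) → (Retreat, brake)  ← event matches
  (Manipulate, SIG_LOST) → (Survey, drive_fwd)
  (Manipulate, SIG_NEAR) → (Survey, led_on)
event = SIG_FULL selects (Retreat, brake)

mode=Retreat action=brake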